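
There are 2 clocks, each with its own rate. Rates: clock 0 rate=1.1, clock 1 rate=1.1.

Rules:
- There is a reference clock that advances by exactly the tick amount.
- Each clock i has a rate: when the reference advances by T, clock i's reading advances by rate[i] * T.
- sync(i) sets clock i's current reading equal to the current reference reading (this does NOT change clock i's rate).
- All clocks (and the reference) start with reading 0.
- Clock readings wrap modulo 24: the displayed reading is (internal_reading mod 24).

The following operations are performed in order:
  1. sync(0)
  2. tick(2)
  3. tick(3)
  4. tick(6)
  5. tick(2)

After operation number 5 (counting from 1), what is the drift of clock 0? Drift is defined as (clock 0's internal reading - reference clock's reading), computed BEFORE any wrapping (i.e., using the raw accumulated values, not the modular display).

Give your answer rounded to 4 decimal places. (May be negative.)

Answer: 1.3000

Derivation:
After op 1 sync(0): ref=0.0000 raw=[0.0000 0.0000]
After op 2 tick(2): ref=2.0000 raw=[2.2000 2.2000]
After op 3 tick(3): ref=5.0000 raw=[5.5000 5.5000]
After op 4 tick(6): ref=11.0000 raw=[12.1000 12.1000]
After op 5 tick(2): ref=13.0000 raw=[14.3000 14.3000]
Drift of clock 0 after op 5: 14.3000 - 13.0000 = 1.3000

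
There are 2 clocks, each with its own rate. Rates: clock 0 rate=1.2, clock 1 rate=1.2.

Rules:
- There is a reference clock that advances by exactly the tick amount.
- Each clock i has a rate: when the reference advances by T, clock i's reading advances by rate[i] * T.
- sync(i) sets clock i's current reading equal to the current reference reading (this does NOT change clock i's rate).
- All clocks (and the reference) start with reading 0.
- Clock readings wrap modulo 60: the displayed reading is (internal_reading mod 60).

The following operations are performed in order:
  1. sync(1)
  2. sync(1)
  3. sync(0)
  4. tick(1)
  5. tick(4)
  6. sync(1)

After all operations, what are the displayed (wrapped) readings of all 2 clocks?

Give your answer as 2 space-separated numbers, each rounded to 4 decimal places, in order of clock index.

After op 1 sync(1): ref=0.0000 raw=[0.0000 0.0000]
After op 2 sync(1): ref=0.0000 raw=[0.0000 0.0000]
After op 3 sync(0): ref=0.0000 raw=[0.0000 0.0000]
After op 4 tick(1): ref=1.0000 raw=[1.2000 1.2000]
After op 5 tick(4): ref=5.0000 raw=[6.0000 6.0000]
After op 6 sync(1): ref=5.0000 raw=[6.0000 5.0000]
Wrap final raw readings (mod 60): 6.0000 mod 60 = 6.0000; 5.0000 mod 60 = 5.0000

Answer: 6.0000 5.0000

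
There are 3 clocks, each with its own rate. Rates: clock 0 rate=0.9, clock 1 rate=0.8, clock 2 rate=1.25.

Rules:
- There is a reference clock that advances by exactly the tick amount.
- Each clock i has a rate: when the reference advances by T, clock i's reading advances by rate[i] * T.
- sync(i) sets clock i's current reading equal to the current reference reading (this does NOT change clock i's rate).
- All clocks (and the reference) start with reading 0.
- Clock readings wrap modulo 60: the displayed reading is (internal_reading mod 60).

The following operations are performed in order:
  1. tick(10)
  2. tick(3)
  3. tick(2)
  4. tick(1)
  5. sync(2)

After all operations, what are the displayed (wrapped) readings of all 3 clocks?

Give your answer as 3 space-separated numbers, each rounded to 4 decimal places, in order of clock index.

After op 1 tick(10): ref=10.0000 raw=[9.0000 8.0000 12.5000]
After op 2 tick(3): ref=13.0000 raw=[11.7000 10.4000 16.2500]
After op 3 tick(2): ref=15.0000 raw=[13.5000 12.0000 18.7500]
After op 4 tick(1): ref=16.0000 raw=[14.4000 12.8000 20.0000]
After op 5 sync(2): ref=16.0000 raw=[14.4000 12.8000 16.0000]
Wrap final raw readings (mod 60): 14.4000 mod 60 = 14.4000; 12.8000 mod 60 = 12.8000; 16.0000 mod 60 = 16.0000

Answer: 14.4000 12.8000 16.0000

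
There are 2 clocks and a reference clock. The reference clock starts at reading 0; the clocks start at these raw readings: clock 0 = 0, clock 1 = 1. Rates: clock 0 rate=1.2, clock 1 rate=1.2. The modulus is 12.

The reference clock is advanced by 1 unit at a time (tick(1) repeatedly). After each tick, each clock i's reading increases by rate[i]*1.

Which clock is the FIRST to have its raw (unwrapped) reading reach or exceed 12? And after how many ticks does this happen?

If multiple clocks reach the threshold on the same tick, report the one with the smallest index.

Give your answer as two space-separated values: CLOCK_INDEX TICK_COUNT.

Answer: 0 10

Derivation:
clock 0: start=0, rate=1.2, needs 12-0 = 12; ticks = ceil(12/1.2) = ceil(10.0000) = 10; reading at tick 10 = 0 + 1.2*10 = 12.0000
clock 1: start=1, rate=1.2, needs 12-1 = 11; ticks = ceil(11/1.2) = ceil(9.1667) = 10; reading at tick 10 = 1 + 1.2*10 = 13.0000
Minimum tick count = 10; winners = [0, 1]; smallest index = 0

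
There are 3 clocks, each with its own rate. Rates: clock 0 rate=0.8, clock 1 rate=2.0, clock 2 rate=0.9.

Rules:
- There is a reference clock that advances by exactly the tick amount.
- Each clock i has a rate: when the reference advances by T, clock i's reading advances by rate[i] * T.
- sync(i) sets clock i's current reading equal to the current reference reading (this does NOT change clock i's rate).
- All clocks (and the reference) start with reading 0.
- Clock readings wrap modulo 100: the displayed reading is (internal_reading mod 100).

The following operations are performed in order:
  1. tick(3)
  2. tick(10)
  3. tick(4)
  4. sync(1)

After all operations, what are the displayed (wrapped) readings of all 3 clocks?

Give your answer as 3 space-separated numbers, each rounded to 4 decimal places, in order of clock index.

After op 1 tick(3): ref=3.0000 raw=[2.4000 6.0000 2.7000]
After op 2 tick(10): ref=13.0000 raw=[10.4000 26.0000 11.7000]
After op 3 tick(4): ref=17.0000 raw=[13.6000 34.0000 15.3000]
After op 4 sync(1): ref=17.0000 raw=[13.6000 17.0000 15.3000]
Wrap final raw readings (mod 100): 13.6000 mod 100 = 13.6000; 17.0000 mod 100 = 17.0000; 15.3000 mod 100 = 15.3000

Answer: 13.6000 17.0000 15.3000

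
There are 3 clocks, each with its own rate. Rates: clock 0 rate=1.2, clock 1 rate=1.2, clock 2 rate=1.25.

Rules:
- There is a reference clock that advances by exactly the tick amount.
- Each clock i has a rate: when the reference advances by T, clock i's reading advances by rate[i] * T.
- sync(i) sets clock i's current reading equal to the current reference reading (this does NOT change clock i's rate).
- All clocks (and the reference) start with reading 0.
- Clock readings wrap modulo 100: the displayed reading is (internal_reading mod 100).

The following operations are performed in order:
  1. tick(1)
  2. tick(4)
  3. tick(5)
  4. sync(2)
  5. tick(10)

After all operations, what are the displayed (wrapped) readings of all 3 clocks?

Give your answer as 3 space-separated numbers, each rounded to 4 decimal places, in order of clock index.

Answer: 24.0000 24.0000 22.5000

Derivation:
After op 1 tick(1): ref=1.0000 raw=[1.2000 1.2000 1.2500]
After op 2 tick(4): ref=5.0000 raw=[6.0000 6.0000 6.2500]
After op 3 tick(5): ref=10.0000 raw=[12.0000 12.0000 12.5000]
After op 4 sync(2): ref=10.0000 raw=[12.0000 12.0000 10.0000]
After op 5 tick(10): ref=20.0000 raw=[24.0000 24.0000 22.5000]
Wrap final raw readings (mod 100): 24.0000 mod 100 = 24.0000; 24.0000 mod 100 = 24.0000; 22.5000 mod 100 = 22.5000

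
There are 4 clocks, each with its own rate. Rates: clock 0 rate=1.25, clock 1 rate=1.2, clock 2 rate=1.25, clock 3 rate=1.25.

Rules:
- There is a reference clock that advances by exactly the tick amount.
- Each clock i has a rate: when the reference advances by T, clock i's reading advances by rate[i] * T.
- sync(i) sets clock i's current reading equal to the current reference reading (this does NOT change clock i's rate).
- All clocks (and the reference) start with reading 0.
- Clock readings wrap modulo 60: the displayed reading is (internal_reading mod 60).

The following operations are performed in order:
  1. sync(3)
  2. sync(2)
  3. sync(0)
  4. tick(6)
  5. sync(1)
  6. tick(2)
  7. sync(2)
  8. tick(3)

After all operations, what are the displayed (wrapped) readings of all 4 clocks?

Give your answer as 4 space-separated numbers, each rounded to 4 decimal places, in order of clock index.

Answer: 13.7500 12.0000 11.7500 13.7500

Derivation:
After op 1 sync(3): ref=0.0000 raw=[0.0000 0.0000 0.0000 0.0000]
After op 2 sync(2): ref=0.0000 raw=[0.0000 0.0000 0.0000 0.0000]
After op 3 sync(0): ref=0.0000 raw=[0.0000 0.0000 0.0000 0.0000]
After op 4 tick(6): ref=6.0000 raw=[7.5000 7.2000 7.5000 7.5000]
After op 5 sync(1): ref=6.0000 raw=[7.5000 6.0000 7.5000 7.5000]
After op 6 tick(2): ref=8.0000 raw=[10.0000 8.4000 10.0000 10.0000]
After op 7 sync(2): ref=8.0000 raw=[10.0000 8.4000 8.0000 10.0000]
After op 8 tick(3): ref=11.0000 raw=[13.7500 12.0000 11.7500 13.7500]
Wrap final raw readings (mod 60): 13.7500 mod 60 = 13.7500; 12.0000 mod 60 = 12.0000; 11.7500 mod 60 = 11.7500; 13.7500 mod 60 = 13.7500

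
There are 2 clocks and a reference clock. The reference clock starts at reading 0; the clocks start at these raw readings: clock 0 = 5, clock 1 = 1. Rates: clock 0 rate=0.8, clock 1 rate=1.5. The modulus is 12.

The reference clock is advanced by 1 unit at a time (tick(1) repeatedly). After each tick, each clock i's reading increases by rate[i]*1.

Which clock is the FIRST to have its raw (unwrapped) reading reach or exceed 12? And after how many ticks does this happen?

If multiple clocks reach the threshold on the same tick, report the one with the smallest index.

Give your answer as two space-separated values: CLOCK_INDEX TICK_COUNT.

Answer: 1 8

Derivation:
clock 0: start=5, rate=0.8, needs 12-5 = 7; ticks = ceil(7/0.8) = ceil(8.7500) = 9; reading at tick 9 = 5 + 0.8*9 = 12.2000
clock 1: start=1, rate=1.5, needs 12-1 = 11; ticks = ceil(11/1.5) = ceil(7.3333) = 8; reading at tick 8 = 1 + 1.5*8 = 13.0000
Minimum tick count = 8; winners = [1]; smallest index = 1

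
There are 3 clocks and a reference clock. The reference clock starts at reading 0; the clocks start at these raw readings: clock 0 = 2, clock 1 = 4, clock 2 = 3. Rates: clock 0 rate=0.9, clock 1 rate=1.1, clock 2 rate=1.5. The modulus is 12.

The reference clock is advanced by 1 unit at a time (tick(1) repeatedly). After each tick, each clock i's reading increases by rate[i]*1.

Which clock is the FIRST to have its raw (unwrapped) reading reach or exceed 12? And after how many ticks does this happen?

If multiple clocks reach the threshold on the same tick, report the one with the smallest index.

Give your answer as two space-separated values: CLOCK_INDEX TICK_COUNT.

Answer: 2 6

Derivation:
clock 0: start=2, rate=0.9, needs 12-2 = 10; ticks = ceil(10/0.9) = ceil(11.1111) = 12; reading at tick 12 = 2 + 0.9*12 = 12.8000
clock 1: start=4, rate=1.1, needs 12-4 = 8; ticks = ceil(8/1.1) = ceil(7.2727) = 8; reading at tick 8 = 4 + 1.1*8 = 12.8000
clock 2: start=3, rate=1.5, needs 12-3 = 9; ticks = ceil(9/1.5) = ceil(6.0000) = 6; reading at tick 6 = 3 + 1.5*6 = 12.0000
Minimum tick count = 6; winners = [2]; smallest index = 2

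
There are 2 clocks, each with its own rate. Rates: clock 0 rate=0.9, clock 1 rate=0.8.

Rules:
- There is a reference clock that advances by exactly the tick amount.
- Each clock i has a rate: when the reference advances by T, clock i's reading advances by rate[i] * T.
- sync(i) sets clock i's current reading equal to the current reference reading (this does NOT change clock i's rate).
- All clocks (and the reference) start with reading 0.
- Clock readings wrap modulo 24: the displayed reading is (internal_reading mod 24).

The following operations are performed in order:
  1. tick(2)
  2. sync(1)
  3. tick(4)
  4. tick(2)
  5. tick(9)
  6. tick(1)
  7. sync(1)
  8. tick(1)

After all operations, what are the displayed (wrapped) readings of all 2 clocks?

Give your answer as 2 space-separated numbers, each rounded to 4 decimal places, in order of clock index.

After op 1 tick(2): ref=2.0000 raw=[1.8000 1.6000]
After op 2 sync(1): ref=2.0000 raw=[1.8000 2.0000]
After op 3 tick(4): ref=6.0000 raw=[5.4000 5.2000]
After op 4 tick(2): ref=8.0000 raw=[7.2000 6.8000]
After op 5 tick(9): ref=17.0000 raw=[15.3000 14.0000]
After op 6 tick(1): ref=18.0000 raw=[16.2000 14.8000]
After op 7 sync(1): ref=18.0000 raw=[16.2000 18.0000]
After op 8 tick(1): ref=19.0000 raw=[17.1000 18.8000]
Wrap final raw readings (mod 24): 17.1000 mod 24 = 17.1000; 18.8000 mod 24 = 18.8000

Answer: 17.1000 18.8000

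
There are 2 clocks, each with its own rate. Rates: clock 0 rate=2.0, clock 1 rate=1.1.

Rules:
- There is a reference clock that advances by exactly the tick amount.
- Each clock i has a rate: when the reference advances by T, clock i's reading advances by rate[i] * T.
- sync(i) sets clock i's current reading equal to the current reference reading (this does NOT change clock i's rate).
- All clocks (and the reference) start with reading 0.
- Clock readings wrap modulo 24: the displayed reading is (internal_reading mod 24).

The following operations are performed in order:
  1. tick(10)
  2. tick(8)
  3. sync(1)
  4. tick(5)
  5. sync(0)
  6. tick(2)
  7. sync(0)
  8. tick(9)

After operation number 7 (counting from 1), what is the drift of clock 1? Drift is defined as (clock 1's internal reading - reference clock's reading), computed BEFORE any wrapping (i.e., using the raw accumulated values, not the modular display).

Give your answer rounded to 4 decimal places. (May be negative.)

After op 1 tick(10): ref=10.0000 raw=[20.0000 11.0000]
After op 2 tick(8): ref=18.0000 raw=[36.0000 19.8000]
After op 3 sync(1): ref=18.0000 raw=[36.0000 18.0000]
After op 4 tick(5): ref=23.0000 raw=[46.0000 23.5000]
After op 5 sync(0): ref=23.0000 raw=[23.0000 23.5000]
After op 6 tick(2): ref=25.0000 raw=[27.0000 25.7000]
After op 7 sync(0): ref=25.0000 raw=[25.0000 25.7000]
Drift of clock 1 after op 7: 25.7000 - 25.0000 = 0.7000

Answer: 0.7000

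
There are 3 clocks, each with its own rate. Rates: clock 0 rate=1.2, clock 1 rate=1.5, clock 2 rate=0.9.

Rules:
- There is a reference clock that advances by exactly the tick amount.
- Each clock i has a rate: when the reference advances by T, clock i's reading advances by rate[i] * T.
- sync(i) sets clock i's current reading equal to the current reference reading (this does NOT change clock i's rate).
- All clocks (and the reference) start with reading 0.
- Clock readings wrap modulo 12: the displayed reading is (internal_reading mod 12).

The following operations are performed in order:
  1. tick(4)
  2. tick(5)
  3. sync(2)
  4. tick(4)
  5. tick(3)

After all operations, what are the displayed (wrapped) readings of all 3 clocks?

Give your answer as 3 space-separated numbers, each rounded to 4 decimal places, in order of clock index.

Answer: 7.2000 0.0000 3.3000

Derivation:
After op 1 tick(4): ref=4.0000 raw=[4.8000 6.0000 3.6000]
After op 2 tick(5): ref=9.0000 raw=[10.8000 13.5000 8.1000]
After op 3 sync(2): ref=9.0000 raw=[10.8000 13.5000 9.0000]
After op 4 tick(4): ref=13.0000 raw=[15.6000 19.5000 12.6000]
After op 5 tick(3): ref=16.0000 raw=[19.2000 24.0000 15.3000]
Wrap final raw readings (mod 12): 19.2000 mod 12 = 7.2000; 24.0000 mod 12 = 0.0000; 15.3000 mod 12 = 3.3000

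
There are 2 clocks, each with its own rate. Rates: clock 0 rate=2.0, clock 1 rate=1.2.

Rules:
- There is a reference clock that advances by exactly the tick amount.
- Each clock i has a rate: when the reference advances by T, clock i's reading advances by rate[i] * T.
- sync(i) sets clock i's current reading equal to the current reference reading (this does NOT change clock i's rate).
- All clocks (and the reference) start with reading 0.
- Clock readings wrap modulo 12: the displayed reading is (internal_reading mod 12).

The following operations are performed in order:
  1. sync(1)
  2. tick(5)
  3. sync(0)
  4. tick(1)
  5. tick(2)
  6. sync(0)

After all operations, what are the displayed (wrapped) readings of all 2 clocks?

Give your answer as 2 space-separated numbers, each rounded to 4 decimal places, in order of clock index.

After op 1 sync(1): ref=0.0000 raw=[0.0000 0.0000]
After op 2 tick(5): ref=5.0000 raw=[10.0000 6.0000]
After op 3 sync(0): ref=5.0000 raw=[5.0000 6.0000]
After op 4 tick(1): ref=6.0000 raw=[7.0000 7.2000]
After op 5 tick(2): ref=8.0000 raw=[11.0000 9.6000]
After op 6 sync(0): ref=8.0000 raw=[8.0000 9.6000]
Wrap final raw readings (mod 12): 8.0000 mod 12 = 8.0000; 9.6000 mod 12 = 9.6000

Answer: 8.0000 9.6000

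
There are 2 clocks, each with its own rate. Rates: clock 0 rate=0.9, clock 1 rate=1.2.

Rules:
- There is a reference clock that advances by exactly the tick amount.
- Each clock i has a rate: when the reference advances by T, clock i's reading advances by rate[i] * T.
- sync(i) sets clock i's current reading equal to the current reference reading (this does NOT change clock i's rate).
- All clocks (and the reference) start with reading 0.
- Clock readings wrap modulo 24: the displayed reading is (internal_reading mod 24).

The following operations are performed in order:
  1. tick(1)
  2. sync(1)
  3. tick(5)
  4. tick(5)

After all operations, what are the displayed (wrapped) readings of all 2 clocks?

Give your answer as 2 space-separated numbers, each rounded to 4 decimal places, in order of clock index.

Answer: 9.9000 13.0000

Derivation:
After op 1 tick(1): ref=1.0000 raw=[0.9000 1.2000]
After op 2 sync(1): ref=1.0000 raw=[0.9000 1.0000]
After op 3 tick(5): ref=6.0000 raw=[5.4000 7.0000]
After op 4 tick(5): ref=11.0000 raw=[9.9000 13.0000]
Wrap final raw readings (mod 24): 9.9000 mod 24 = 9.9000; 13.0000 mod 24 = 13.0000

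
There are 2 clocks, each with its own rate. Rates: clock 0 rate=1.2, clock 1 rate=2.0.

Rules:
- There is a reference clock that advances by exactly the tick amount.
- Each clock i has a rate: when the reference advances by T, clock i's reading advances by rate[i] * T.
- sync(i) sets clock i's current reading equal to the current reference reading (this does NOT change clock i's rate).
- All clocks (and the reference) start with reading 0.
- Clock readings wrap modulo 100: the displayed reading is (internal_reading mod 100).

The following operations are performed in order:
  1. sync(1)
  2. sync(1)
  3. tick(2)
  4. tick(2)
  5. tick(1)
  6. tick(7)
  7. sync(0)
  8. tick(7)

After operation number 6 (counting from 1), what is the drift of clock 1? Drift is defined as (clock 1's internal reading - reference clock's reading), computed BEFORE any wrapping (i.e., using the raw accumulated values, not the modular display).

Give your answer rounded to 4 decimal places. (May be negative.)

After op 1 sync(1): ref=0.0000 raw=[0.0000 0.0000]
After op 2 sync(1): ref=0.0000 raw=[0.0000 0.0000]
After op 3 tick(2): ref=2.0000 raw=[2.4000 4.0000]
After op 4 tick(2): ref=4.0000 raw=[4.8000 8.0000]
After op 5 tick(1): ref=5.0000 raw=[6.0000 10.0000]
After op 6 tick(7): ref=12.0000 raw=[14.4000 24.0000]
Drift of clock 1 after op 6: 24.0000 - 12.0000 = 12.0000

Answer: 12.0000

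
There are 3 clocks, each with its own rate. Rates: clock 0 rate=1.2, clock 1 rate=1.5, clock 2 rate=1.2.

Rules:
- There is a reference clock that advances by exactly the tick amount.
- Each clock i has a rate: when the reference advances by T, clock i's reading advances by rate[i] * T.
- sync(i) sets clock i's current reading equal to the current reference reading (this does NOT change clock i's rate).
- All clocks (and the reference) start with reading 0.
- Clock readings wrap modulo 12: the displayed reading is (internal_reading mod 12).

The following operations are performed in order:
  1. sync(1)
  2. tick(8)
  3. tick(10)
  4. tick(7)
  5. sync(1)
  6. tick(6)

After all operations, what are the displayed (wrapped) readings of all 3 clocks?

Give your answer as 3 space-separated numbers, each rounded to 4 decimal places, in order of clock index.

Answer: 1.2000 10.0000 1.2000

Derivation:
After op 1 sync(1): ref=0.0000 raw=[0.0000 0.0000 0.0000]
After op 2 tick(8): ref=8.0000 raw=[9.6000 12.0000 9.6000]
After op 3 tick(10): ref=18.0000 raw=[21.6000 27.0000 21.6000]
After op 4 tick(7): ref=25.0000 raw=[30.0000 37.5000 30.0000]
After op 5 sync(1): ref=25.0000 raw=[30.0000 25.0000 30.0000]
After op 6 tick(6): ref=31.0000 raw=[37.2000 34.0000 37.2000]
Wrap final raw readings (mod 12): 37.2000 mod 12 = 1.2000; 34.0000 mod 12 = 10.0000; 37.2000 mod 12 = 1.2000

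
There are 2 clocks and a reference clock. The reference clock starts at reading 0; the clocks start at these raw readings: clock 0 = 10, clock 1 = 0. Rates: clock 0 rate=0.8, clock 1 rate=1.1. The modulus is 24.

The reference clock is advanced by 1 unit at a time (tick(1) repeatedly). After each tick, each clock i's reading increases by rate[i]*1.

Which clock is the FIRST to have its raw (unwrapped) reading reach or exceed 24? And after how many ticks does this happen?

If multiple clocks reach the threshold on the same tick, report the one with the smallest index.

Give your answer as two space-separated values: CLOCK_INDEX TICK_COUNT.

Answer: 0 18

Derivation:
clock 0: start=10, rate=0.8, needs 24-10 = 14; ticks = ceil(14/0.8) = ceil(17.5000) = 18; reading at tick 18 = 10 + 0.8*18 = 24.4000
clock 1: start=0, rate=1.1, needs 24-0 = 24; ticks = ceil(24/1.1) = ceil(21.8182) = 22; reading at tick 22 = 0 + 1.1*22 = 24.2000
Minimum tick count = 18; winners = [0]; smallest index = 0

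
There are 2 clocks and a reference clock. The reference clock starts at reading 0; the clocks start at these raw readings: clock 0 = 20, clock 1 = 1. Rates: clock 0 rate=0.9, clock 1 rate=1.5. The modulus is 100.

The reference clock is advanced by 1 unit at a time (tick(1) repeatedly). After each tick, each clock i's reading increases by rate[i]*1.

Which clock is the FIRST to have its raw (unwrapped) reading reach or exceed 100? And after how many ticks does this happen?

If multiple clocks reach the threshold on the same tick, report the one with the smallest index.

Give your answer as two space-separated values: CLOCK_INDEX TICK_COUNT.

clock 0: start=20, rate=0.9, needs 100-20 = 80; ticks = ceil(80/0.9) = ceil(88.8889) = 89; reading at tick 89 = 20 + 0.9*89 = 100.1000
clock 1: start=1, rate=1.5, needs 100-1 = 99; ticks = ceil(99/1.5) = ceil(66.0000) = 66; reading at tick 66 = 1 + 1.5*66 = 100.0000
Minimum tick count = 66; winners = [1]; smallest index = 1

Answer: 1 66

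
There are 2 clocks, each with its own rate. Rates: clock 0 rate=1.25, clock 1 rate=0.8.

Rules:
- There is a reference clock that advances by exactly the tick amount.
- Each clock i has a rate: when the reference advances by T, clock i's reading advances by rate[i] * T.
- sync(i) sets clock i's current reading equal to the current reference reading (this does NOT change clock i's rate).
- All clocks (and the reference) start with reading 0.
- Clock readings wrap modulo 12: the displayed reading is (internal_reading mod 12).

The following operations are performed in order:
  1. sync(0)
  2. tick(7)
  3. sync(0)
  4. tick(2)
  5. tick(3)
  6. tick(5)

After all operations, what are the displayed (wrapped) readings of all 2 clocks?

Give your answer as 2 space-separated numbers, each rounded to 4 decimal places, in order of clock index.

Answer: 7.5000 1.6000

Derivation:
After op 1 sync(0): ref=0.0000 raw=[0.0000 0.0000]
After op 2 tick(7): ref=7.0000 raw=[8.7500 5.6000]
After op 3 sync(0): ref=7.0000 raw=[7.0000 5.6000]
After op 4 tick(2): ref=9.0000 raw=[9.5000 7.2000]
After op 5 tick(3): ref=12.0000 raw=[13.2500 9.6000]
After op 6 tick(5): ref=17.0000 raw=[19.5000 13.6000]
Wrap final raw readings (mod 12): 19.5000 mod 12 = 7.5000; 13.6000 mod 12 = 1.6000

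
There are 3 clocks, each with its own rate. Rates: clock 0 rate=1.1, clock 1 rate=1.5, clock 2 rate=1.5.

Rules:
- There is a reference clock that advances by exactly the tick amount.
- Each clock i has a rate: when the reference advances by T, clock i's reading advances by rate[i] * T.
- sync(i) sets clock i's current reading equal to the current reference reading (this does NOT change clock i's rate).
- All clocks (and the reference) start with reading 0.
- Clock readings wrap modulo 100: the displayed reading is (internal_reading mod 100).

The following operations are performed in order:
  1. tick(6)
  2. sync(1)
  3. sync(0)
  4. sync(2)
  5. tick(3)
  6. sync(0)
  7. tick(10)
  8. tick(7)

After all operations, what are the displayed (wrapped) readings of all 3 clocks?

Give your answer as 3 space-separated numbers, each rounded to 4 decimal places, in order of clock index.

Answer: 27.7000 36.0000 36.0000

Derivation:
After op 1 tick(6): ref=6.0000 raw=[6.6000 9.0000 9.0000]
After op 2 sync(1): ref=6.0000 raw=[6.6000 6.0000 9.0000]
After op 3 sync(0): ref=6.0000 raw=[6.0000 6.0000 9.0000]
After op 4 sync(2): ref=6.0000 raw=[6.0000 6.0000 6.0000]
After op 5 tick(3): ref=9.0000 raw=[9.3000 10.5000 10.5000]
After op 6 sync(0): ref=9.0000 raw=[9.0000 10.5000 10.5000]
After op 7 tick(10): ref=19.0000 raw=[20.0000 25.5000 25.5000]
After op 8 tick(7): ref=26.0000 raw=[27.7000 36.0000 36.0000]
Wrap final raw readings (mod 100): 27.7000 mod 100 = 27.7000; 36.0000 mod 100 = 36.0000; 36.0000 mod 100 = 36.0000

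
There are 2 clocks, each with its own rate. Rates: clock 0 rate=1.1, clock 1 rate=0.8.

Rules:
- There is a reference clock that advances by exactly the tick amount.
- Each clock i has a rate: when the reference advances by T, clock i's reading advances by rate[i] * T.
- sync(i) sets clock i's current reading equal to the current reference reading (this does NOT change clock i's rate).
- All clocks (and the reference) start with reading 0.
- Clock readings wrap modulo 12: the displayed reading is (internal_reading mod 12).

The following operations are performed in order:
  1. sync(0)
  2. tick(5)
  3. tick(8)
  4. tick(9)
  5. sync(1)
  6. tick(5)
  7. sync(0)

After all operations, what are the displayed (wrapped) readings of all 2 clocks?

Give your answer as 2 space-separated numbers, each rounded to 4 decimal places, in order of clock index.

Answer: 3.0000 2.0000

Derivation:
After op 1 sync(0): ref=0.0000 raw=[0.0000 0.0000]
After op 2 tick(5): ref=5.0000 raw=[5.5000 4.0000]
After op 3 tick(8): ref=13.0000 raw=[14.3000 10.4000]
After op 4 tick(9): ref=22.0000 raw=[24.2000 17.6000]
After op 5 sync(1): ref=22.0000 raw=[24.2000 22.0000]
After op 6 tick(5): ref=27.0000 raw=[29.7000 26.0000]
After op 7 sync(0): ref=27.0000 raw=[27.0000 26.0000]
Wrap final raw readings (mod 12): 27.0000 mod 12 = 3.0000; 26.0000 mod 12 = 2.0000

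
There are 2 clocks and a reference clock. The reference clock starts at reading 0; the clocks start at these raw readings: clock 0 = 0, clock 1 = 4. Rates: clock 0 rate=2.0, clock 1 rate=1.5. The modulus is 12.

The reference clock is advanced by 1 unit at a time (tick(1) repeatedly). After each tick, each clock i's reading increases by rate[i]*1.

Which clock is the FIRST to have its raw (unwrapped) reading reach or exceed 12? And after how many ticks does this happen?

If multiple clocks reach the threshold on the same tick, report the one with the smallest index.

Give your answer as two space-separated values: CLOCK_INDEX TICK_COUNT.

Answer: 0 6

Derivation:
clock 0: start=0, rate=2.0, needs 12-0 = 12; ticks = ceil(12/2.0) = ceil(6.0000) = 6; reading at tick 6 = 0 + 2.0*6 = 12.0000
clock 1: start=4, rate=1.5, needs 12-4 = 8; ticks = ceil(8/1.5) = ceil(5.3333) = 6; reading at tick 6 = 4 + 1.5*6 = 13.0000
Minimum tick count = 6; winners = [0, 1]; smallest index = 0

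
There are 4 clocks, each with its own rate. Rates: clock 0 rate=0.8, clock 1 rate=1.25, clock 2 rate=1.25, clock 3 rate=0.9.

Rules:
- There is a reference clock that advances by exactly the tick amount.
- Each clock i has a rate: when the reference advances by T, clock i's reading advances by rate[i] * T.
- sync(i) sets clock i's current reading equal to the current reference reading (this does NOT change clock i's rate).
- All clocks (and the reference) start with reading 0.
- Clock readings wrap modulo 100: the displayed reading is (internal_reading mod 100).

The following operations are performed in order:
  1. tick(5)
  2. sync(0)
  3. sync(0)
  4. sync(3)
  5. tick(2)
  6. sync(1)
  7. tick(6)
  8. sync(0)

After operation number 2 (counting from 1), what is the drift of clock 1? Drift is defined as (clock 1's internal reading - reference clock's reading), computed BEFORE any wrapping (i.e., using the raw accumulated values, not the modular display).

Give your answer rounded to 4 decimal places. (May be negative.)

Answer: 1.2500

Derivation:
After op 1 tick(5): ref=5.0000 raw=[4.0000 6.2500 6.2500 4.5000]
After op 2 sync(0): ref=5.0000 raw=[5.0000 6.2500 6.2500 4.5000]
Drift of clock 1 after op 2: 6.2500 - 5.0000 = 1.2500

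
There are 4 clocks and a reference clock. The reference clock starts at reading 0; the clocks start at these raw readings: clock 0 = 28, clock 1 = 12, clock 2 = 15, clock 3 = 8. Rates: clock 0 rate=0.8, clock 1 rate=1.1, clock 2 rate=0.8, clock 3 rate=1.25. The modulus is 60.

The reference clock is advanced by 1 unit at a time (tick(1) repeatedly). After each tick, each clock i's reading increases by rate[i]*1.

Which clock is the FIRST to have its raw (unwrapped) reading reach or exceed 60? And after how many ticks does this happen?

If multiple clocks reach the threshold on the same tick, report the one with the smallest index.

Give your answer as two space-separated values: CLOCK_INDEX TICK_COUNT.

Answer: 0 40

Derivation:
clock 0: start=28, rate=0.8, needs 60-28 = 32; ticks = ceil(32/0.8) = ceil(40.0000) = 40; reading at tick 40 = 28 + 0.8*40 = 60.0000
clock 1: start=12, rate=1.1, needs 60-12 = 48; ticks = ceil(48/1.1) = ceil(43.6364) = 44; reading at tick 44 = 12 + 1.1*44 = 60.4000
clock 2: start=15, rate=0.8, needs 60-15 = 45; ticks = ceil(45/0.8) = ceil(56.2500) = 57; reading at tick 57 = 15 + 0.8*57 = 60.6000
clock 3: start=8, rate=1.25, needs 60-8 = 52; ticks = ceil(52/1.25) = ceil(41.6000) = 42; reading at tick 42 = 8 + 1.25*42 = 60.5000
Minimum tick count = 40; winners = [0]; smallest index = 0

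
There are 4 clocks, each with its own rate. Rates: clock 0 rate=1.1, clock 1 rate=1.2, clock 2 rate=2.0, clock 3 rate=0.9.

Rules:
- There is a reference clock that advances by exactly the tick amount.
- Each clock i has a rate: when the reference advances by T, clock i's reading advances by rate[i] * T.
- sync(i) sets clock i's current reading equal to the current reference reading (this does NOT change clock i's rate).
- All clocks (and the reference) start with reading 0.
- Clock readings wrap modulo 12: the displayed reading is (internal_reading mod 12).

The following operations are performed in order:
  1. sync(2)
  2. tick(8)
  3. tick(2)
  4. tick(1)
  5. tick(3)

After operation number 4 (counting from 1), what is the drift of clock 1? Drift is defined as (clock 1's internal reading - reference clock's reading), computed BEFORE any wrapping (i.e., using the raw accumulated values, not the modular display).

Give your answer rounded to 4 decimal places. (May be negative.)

After op 1 sync(2): ref=0.0000 raw=[0.0000 0.0000 0.0000 0.0000]
After op 2 tick(8): ref=8.0000 raw=[8.8000 9.6000 16.0000 7.2000]
After op 3 tick(2): ref=10.0000 raw=[11.0000 12.0000 20.0000 9.0000]
After op 4 tick(1): ref=11.0000 raw=[12.1000 13.2000 22.0000 9.9000]
Drift of clock 1 after op 4: 13.2000 - 11.0000 = 2.2000

Answer: 2.2000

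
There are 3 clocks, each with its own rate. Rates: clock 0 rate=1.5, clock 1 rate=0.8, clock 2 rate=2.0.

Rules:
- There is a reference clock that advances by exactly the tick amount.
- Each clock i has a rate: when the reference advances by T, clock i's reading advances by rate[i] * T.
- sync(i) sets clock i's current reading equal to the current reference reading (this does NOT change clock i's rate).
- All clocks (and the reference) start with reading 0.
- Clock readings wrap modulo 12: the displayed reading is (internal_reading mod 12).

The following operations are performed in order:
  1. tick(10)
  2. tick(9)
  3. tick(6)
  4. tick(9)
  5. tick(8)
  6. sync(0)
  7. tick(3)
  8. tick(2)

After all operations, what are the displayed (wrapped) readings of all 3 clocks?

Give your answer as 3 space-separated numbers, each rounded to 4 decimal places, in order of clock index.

Answer: 1.5000 1.6000 10.0000

Derivation:
After op 1 tick(10): ref=10.0000 raw=[15.0000 8.0000 20.0000]
After op 2 tick(9): ref=19.0000 raw=[28.5000 15.2000 38.0000]
After op 3 tick(6): ref=25.0000 raw=[37.5000 20.0000 50.0000]
After op 4 tick(9): ref=34.0000 raw=[51.0000 27.2000 68.0000]
After op 5 tick(8): ref=42.0000 raw=[63.0000 33.6000 84.0000]
After op 6 sync(0): ref=42.0000 raw=[42.0000 33.6000 84.0000]
After op 7 tick(3): ref=45.0000 raw=[46.5000 36.0000 90.0000]
After op 8 tick(2): ref=47.0000 raw=[49.5000 37.6000 94.0000]
Wrap final raw readings (mod 12): 49.5000 mod 12 = 1.5000; 37.6000 mod 12 = 1.6000; 94.0000 mod 12 = 10.0000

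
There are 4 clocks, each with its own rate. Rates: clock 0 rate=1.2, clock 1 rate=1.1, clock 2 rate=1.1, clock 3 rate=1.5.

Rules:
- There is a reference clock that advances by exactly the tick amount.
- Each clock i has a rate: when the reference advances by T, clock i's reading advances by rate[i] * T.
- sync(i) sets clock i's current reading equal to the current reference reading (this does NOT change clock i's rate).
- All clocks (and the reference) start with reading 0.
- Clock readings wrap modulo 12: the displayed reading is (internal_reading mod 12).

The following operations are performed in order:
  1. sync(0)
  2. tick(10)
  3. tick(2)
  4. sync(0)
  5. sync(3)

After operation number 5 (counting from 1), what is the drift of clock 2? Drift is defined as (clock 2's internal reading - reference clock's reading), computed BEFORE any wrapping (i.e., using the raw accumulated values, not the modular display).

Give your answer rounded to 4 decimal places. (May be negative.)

Answer: 1.2000

Derivation:
After op 1 sync(0): ref=0.0000 raw=[0.0000 0.0000 0.0000 0.0000]
After op 2 tick(10): ref=10.0000 raw=[12.0000 11.0000 11.0000 15.0000]
After op 3 tick(2): ref=12.0000 raw=[14.4000 13.2000 13.2000 18.0000]
After op 4 sync(0): ref=12.0000 raw=[12.0000 13.2000 13.2000 18.0000]
After op 5 sync(3): ref=12.0000 raw=[12.0000 13.2000 13.2000 12.0000]
Drift of clock 2 after op 5: 13.2000 - 12.0000 = 1.2000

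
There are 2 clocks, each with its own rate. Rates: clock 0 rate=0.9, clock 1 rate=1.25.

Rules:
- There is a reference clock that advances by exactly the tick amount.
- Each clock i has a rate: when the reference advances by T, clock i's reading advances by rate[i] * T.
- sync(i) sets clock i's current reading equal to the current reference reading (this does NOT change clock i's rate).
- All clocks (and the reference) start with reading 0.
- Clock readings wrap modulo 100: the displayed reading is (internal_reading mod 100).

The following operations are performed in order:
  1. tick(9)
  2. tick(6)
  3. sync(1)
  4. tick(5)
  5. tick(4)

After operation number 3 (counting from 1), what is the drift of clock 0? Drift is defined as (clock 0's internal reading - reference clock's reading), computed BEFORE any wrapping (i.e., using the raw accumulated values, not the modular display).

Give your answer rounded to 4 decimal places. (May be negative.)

Answer: -1.5000

Derivation:
After op 1 tick(9): ref=9.0000 raw=[8.1000 11.2500]
After op 2 tick(6): ref=15.0000 raw=[13.5000 18.7500]
After op 3 sync(1): ref=15.0000 raw=[13.5000 15.0000]
Drift of clock 0 after op 3: 13.5000 - 15.0000 = -1.5000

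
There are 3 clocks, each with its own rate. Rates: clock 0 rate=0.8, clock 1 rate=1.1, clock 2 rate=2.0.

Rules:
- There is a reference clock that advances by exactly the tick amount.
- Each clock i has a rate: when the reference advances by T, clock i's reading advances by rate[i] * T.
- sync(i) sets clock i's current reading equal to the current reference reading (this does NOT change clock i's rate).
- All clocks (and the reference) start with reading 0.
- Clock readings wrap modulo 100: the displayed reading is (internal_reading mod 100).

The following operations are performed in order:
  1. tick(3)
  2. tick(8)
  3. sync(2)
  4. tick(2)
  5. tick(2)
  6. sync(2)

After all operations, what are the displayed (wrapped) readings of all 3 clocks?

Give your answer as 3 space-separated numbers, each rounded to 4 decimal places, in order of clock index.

After op 1 tick(3): ref=3.0000 raw=[2.4000 3.3000 6.0000]
After op 2 tick(8): ref=11.0000 raw=[8.8000 12.1000 22.0000]
After op 3 sync(2): ref=11.0000 raw=[8.8000 12.1000 11.0000]
After op 4 tick(2): ref=13.0000 raw=[10.4000 14.3000 15.0000]
After op 5 tick(2): ref=15.0000 raw=[12.0000 16.5000 19.0000]
After op 6 sync(2): ref=15.0000 raw=[12.0000 16.5000 15.0000]
Wrap final raw readings (mod 100): 12.0000 mod 100 = 12.0000; 16.5000 mod 100 = 16.5000; 15.0000 mod 100 = 15.0000

Answer: 12.0000 16.5000 15.0000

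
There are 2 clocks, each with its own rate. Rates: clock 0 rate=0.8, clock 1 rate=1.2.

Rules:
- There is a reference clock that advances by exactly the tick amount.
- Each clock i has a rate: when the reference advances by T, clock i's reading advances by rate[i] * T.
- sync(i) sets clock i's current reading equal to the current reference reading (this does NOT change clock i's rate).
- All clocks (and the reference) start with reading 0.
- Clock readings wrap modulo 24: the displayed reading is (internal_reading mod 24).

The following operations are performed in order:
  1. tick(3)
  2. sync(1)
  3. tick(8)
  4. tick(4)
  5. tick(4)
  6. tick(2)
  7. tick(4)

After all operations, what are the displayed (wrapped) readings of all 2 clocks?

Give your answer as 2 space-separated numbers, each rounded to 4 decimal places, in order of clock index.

After op 1 tick(3): ref=3.0000 raw=[2.4000 3.6000]
After op 2 sync(1): ref=3.0000 raw=[2.4000 3.0000]
After op 3 tick(8): ref=11.0000 raw=[8.8000 12.6000]
After op 4 tick(4): ref=15.0000 raw=[12.0000 17.4000]
After op 5 tick(4): ref=19.0000 raw=[15.2000 22.2000]
After op 6 tick(2): ref=21.0000 raw=[16.8000 24.6000]
After op 7 tick(4): ref=25.0000 raw=[20.0000 29.4000]
Wrap final raw readings (mod 24): 20.0000 mod 24 = 20.0000; 29.4000 mod 24 = 5.4000

Answer: 20.0000 5.4000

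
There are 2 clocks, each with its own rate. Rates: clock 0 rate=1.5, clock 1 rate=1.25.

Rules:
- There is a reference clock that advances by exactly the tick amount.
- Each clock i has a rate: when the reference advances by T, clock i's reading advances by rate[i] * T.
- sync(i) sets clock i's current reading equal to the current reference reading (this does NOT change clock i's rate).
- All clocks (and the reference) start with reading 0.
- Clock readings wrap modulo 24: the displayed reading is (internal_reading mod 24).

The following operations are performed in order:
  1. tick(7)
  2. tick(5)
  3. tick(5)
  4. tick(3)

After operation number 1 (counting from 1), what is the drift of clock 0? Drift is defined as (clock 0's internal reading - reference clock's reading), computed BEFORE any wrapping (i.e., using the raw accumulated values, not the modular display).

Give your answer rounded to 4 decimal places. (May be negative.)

After op 1 tick(7): ref=7.0000 raw=[10.5000 8.7500]
Drift of clock 0 after op 1: 10.5000 - 7.0000 = 3.5000

Answer: 3.5000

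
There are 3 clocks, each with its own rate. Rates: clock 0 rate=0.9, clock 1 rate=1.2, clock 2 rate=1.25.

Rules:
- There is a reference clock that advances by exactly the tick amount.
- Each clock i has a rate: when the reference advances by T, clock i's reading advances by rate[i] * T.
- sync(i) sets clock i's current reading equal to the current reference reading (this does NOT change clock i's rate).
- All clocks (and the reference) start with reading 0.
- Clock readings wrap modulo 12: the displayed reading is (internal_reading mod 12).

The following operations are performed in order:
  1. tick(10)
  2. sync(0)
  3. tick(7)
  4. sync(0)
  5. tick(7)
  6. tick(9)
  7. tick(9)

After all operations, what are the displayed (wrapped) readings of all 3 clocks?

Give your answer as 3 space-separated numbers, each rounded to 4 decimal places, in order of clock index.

After op 1 tick(10): ref=10.0000 raw=[9.0000 12.0000 12.5000]
After op 2 sync(0): ref=10.0000 raw=[10.0000 12.0000 12.5000]
After op 3 tick(7): ref=17.0000 raw=[16.3000 20.4000 21.2500]
After op 4 sync(0): ref=17.0000 raw=[17.0000 20.4000 21.2500]
After op 5 tick(7): ref=24.0000 raw=[23.3000 28.8000 30.0000]
After op 6 tick(9): ref=33.0000 raw=[31.4000 39.6000 41.2500]
After op 7 tick(9): ref=42.0000 raw=[39.5000 50.4000 52.5000]
Wrap final raw readings (mod 12): 39.5000 mod 12 = 3.5000; 50.4000 mod 12 = 2.4000; 52.5000 mod 12 = 4.5000

Answer: 3.5000 2.4000 4.5000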